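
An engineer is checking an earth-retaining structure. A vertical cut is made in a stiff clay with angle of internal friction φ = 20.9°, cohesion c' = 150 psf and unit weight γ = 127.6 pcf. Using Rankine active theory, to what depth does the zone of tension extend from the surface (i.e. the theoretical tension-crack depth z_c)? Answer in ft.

K_a = tan²(45° − 20.9°/2) = 0.4741; √K_a = 0.6886.
The active pressure is zero where K_a γ z = 2c√K_a, so z_c = 2c/(γ√K_a) = 2×150/(127.6×0.6886) = 3.414 ft.

3.41 ft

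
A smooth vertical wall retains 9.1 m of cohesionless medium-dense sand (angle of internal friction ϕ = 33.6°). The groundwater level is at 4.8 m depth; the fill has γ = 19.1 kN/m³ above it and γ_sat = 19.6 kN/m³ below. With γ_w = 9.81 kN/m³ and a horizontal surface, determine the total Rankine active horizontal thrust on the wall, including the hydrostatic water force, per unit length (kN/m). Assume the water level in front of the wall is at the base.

293 kN/m

K_a = tan²(45° − φ/2) = 0.2875.
γ' = 19.6 − 9.81 = 9.790 kN/m³. Depth below WT = 4.3 m.
σ'_h at WT = K_a γ d_w = 26.36 kPa; at base = 26.36 + K_a γ' × 4.3 = 38.46 kPa.
P₁ (0–4.8 m) = ½×26.36×4.8 = 63.26. P₂ (4.8–9.1 m) = ½(26.36+38.46)×4.3 = 139.4.
P_w = ½ γ_w h₂² = 0.5×9.81×4.3² = 90.69. Total = 63.26+139.4+90.69 = 293.3 kN/m.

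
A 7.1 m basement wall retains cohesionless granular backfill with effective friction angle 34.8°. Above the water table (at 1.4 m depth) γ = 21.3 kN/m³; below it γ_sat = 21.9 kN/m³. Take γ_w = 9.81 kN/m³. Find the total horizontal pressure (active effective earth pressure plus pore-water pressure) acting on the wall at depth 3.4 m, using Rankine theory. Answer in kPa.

K_a = (1 − sin φ)/(1 + sin φ) = 0.2733.
γ' = 21.9 − 9.81 = 12.09 kN/m³.
Effective vertical stress at 3.4 m: σ'_v = 21.3×1.4 + 12.09×2.00 = 54.00 kPa.
σ'_h = K_a σ'_v = 0.2733 × 54.00 = 14.76 kPa; u = γ_w × 2.00 = 19.62 kPa.
Total σ_h = 14.76 + 19.62 = 34.38 kPa.

34.4 kPa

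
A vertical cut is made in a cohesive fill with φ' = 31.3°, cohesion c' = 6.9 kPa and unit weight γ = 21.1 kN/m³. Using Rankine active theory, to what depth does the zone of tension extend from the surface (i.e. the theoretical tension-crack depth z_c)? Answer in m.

K_a = tan²(45° − 31.3°/2) = 0.3162; √K_a = 0.5623.
The active pressure is zero where K_a γ z = 2c√K_a, so z_c = 2c/(γ√K_a) = 2×6.9/(21.1×0.5623) = 1.163 m.

1.16 m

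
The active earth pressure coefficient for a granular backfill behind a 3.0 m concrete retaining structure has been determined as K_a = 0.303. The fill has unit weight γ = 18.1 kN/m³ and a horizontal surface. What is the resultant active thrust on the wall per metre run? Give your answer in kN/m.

P = ½ K_a γ H² = 0.5 × 0.303 × 18.1 × 3.0² = 24.68 kN/m.

24.7 kN/m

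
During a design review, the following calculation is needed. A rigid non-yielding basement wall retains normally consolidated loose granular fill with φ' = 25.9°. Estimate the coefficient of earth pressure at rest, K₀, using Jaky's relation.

K₀ = 1 − sin φ' = 1 − sin 25.9° = 0.5632.

0.563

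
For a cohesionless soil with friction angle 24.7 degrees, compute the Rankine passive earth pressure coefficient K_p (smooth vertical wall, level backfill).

2.44

K_p = (1 + sin φ)/(1 − sin φ) = tan²(45° + 24.7°/2) = 2.436.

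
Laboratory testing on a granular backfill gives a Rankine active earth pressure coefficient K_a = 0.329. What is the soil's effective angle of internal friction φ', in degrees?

30.3°

K_a = tan²(45° − φ/2) ⇒ 45° − φ/2 = arctan(√0.329) = 29.84°.
φ = 2(45° − 29.84°) = 30.32°.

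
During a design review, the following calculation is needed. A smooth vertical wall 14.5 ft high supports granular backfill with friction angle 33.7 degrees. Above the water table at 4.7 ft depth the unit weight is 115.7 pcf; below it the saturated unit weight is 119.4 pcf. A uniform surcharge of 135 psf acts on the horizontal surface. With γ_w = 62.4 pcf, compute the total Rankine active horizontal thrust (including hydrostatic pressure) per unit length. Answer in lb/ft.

6230 lb/ft

K_a = tan²(45° − φ/2) = 0.2863.
γ' = 119.4 − 62.4 = 57.00 pcf. h₂ = H − d_w = 9.8 ft.
σ'_h: at surface K_a·q = 38.65; at WT K_a(q+γd_w) = 194.3; at base K_a(q+γd_w+γ'h₂) = 354.3 psf.
P₁ = ½(38.65+194.3)×4.7 = 547.5; P₂ = ½(194.3+354.3)×9.8 = 2688; P_w = ½γ_w h₂² = 2996.
Total = 547.5+2688+2996 = 6232 lb/ft.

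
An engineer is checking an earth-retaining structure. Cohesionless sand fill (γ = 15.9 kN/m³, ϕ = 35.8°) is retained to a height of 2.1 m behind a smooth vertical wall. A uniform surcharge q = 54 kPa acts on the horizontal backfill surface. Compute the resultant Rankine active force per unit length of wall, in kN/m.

K_a = tan²(45° − φ/2) = 0.2619.
Soil triangle: ½ K_a γ H² = 0.5×0.2619×15.9×2.1² = 9.181 kN/m.
Surcharge rectangle: K_a q H = 0.2619×54×2.1 = 29.70 kN/m.
Total = 9.181 + 29.70 = 38.88 kN/m.

38.9 kN/m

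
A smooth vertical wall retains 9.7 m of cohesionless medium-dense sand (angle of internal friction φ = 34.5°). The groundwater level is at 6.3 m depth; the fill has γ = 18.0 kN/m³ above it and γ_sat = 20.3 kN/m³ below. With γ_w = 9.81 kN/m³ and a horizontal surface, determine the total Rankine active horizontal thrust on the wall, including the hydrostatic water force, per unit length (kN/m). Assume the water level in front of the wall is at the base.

279 kN/m

K_a = tan²(45° − φ/2) = 0.2768.
γ' = 20.3 − 9.81 = 10.49 kN/m³. Depth below WT = 3.4 m.
σ'_h at WT = K_a γ d_w = 31.39 kPa; at base = 31.39 + K_a γ' × 3.4 = 41.26 kPa.
P₁ (0–6.3 m) = ½×31.39×6.3 = 98.88. P₂ (6.3–9.7 m) = ½(31.39+41.26)×3.4 = 123.5.
P_w = ½ γ_w h₂² = 0.5×9.81×3.4² = 56.70. Total = 98.88+123.5+56.70 = 279.1 kN/m.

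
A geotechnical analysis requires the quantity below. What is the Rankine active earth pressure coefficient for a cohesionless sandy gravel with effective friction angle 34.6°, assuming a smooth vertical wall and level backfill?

0.276

K_a = (1 − sin φ)/(1 + sin φ) = (1 − sin 34.6°)/(1 + sin 34.6°) = 0.2756.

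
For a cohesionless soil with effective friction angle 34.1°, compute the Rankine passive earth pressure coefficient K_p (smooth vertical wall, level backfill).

3.55

K_p = (1 + sin φ)/(1 − sin φ) = tan²(45° + 34.1°/2) = 3.552.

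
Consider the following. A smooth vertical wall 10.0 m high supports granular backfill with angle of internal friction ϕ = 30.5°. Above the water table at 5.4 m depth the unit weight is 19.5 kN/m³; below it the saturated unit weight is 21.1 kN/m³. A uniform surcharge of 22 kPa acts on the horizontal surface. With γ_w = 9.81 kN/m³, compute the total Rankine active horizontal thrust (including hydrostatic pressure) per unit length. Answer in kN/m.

K_a = tan²(45° − φ/2) = 0.3267.
γ' = 21.1 − 9.81 = 11.29 kN/m³. h₂ = H − d_w = 4.6 m.
σ'_h: at surface K_a·q = 7.187; at WT K_a(q+γd_w) = 41.58; at base K_a(q+γd_w+γ'h₂) = 58.55 kPa.
P₁ = ½(7.187+41.58)×5.4 = 131.7; P₂ = ½(41.58+58.55)×4.6 = 230.3; P_w = ½γ_w h₂² = 103.8.
Total = 131.7+230.3+103.8 = 465.8 kN/m.

466 kN/m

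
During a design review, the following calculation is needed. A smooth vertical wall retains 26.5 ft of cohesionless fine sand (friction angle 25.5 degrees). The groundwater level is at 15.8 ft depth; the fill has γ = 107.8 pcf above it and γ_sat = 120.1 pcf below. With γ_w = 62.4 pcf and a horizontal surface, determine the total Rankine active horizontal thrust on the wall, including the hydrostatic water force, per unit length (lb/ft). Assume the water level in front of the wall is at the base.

K_a = tan²(45° − φ/2) = 0.3981.
γ' = 120.1 − 62.4 = 57.70 pcf. Depth below WT = 10.7 ft.
σ'_h at WT = K_a γ d_w = 678.1 psf; at base = 678.1 + K_a γ' × 10.7 = 923.8 psf.
P₁ (0–15.8 ft) = ½×678.1×15.8 = 5357. P₂ (15.8–26.5 ft) = ½(678.1+923.8)×10.7 = 8570.
P_w = ½ γ_w h₂² = 0.5×62.4×10.7² = 3572. Total = 5357+8570+3572 = 17500 lb/ft.

17500 lb/ft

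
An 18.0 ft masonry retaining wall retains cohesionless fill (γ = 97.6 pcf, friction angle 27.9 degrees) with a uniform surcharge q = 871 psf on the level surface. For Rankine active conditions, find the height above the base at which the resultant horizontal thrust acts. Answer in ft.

K_a = 0.3625.
Triangular part P₁ = ½K_aγH² = 5731 at H/3 = 6.000 ft; rectangular part P₂ = K_a q H = 5683 at H/2 = 9.000 ft.
ȳ = (P₁·6.000 + P₂·9.000)/(P₁+P₂) = 7.494 ft.

7.49 ft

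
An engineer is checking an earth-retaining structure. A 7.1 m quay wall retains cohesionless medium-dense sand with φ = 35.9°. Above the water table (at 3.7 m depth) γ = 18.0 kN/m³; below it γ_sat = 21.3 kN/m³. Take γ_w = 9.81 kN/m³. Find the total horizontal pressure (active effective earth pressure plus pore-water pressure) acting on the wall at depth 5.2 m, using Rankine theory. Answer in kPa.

K_a = (1 − sin φ)/(1 + sin φ) = 0.2607.
γ' = 21.3 − 9.81 = 11.49 kN/m³.
Effective vertical stress at 5.2 m: σ'_v = 18.0×3.7 + 11.49×1.50 = 83.84 kPa.
σ'_h = K_a σ'_v = 0.2607 × 83.84 = 21.86 kPa; u = γ_w × 1.50 = 14.71 kPa.
Total σ_h = 21.86 + 14.71 = 36.57 kPa.

36.6 kPa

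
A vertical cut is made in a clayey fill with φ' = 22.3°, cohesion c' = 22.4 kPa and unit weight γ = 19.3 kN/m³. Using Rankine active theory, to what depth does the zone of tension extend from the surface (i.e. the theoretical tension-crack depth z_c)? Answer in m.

K_a = tan²(45° − 22.3°/2) = 0.4498; √K_a = 0.6707.
The active pressure is zero where K_a γ z = 2c√K_a, so z_c = 2c/(γ√K_a) = 2×22.4/(19.3×0.6707) = 3.461 m.

3.46 m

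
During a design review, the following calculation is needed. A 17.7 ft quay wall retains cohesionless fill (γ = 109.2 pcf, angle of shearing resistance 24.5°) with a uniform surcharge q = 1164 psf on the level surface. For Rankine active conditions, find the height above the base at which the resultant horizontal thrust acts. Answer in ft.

K_a = 0.4137.
Triangular part P₁ = ½K_aγH² = 7077 at H/3 = 5.900 ft; rectangular part P₂ = K_a q H = 8524 at H/2 = 8.850 ft.
ȳ = (P₁·5.900 + P₂·8.850)/(P₁+P₂) = 7.512 ft.

7.51 ft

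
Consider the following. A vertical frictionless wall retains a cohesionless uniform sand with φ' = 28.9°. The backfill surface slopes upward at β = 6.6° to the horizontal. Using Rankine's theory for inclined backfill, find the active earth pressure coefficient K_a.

K_a = cos β · (cos β − √(cos²β − cos²φ)) / (cos β + √(cos²β − cos²φ)).
cos β = 0.9934, cos φ = 0.8755, √(cos²β − cos²φ) = 0.4694.
K_a = 0.9934 × (0.9934 − 0.4694)/(0.9934 + 0.4694) = 0.3558.

0.356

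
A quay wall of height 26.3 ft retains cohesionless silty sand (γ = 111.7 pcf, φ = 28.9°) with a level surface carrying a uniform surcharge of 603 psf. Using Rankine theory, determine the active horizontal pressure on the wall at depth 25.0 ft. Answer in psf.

K_a = (1 − sin φ)/(1 + sin φ) = 0.3484.
σ_v = γz + q = 111.7 × 25.0 + 603 = 3396 psf.
σ_h = K_a σ_v = 0.3484 × 3396 = 1183 psf.

1180 psf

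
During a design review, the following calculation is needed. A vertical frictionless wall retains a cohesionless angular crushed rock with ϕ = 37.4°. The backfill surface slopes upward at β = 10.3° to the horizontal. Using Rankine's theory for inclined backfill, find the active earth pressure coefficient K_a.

0.254

K_a = cos β · (cos β − √(cos²β − cos²φ)) / (cos β + √(cos²β − cos²φ)).
cos β = 0.9839, cos φ = 0.7944, √(cos²β − cos²φ) = 0.5805.
K_a = 0.9839 × (0.9839 − 0.5805)/(0.9839 + 0.5805) = 0.2537.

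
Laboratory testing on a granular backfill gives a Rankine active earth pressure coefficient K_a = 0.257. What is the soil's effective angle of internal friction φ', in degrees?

K_a = tan²(45° − φ/2) ⇒ 45° − φ/2 = arctan(√0.257) = 26.88°.
φ = 2(45° − 26.88°) = 36.23°.

36.2°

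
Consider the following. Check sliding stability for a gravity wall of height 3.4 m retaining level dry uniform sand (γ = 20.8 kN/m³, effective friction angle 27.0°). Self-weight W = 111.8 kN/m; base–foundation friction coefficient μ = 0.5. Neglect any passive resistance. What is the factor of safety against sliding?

K_a = tan²(45° − 27.0°/2) = 0.3755.
P_a = ½K_aγH² = 0.5×0.3755×20.8×3.4² = 45.15 kN/m, acting at H/3 = 1.133 m above the base.
FS_sliding = μW / P_a = 0.5×111.8 / 45.15 = 1.238.

1.24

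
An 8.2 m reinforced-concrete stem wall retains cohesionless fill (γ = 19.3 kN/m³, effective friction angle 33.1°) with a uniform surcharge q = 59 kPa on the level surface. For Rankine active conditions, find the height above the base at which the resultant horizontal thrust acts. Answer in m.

K_a = 0.2936.
Triangular part P₁ = ½K_aγH² = 190.5 at H/3 = 2.733 m; rectangular part P₂ = K_a q H = 142.0 at H/2 = 4.100 m.
ȳ = (P₁·2.733 + P₂·4.100)/(P₁+P₂) = 3.317 m.

3.32 m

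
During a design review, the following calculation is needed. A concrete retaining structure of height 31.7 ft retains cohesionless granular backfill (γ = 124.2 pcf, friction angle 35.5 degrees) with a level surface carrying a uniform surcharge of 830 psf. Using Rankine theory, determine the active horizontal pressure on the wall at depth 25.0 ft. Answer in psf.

1040 psf

K_a = (1 − sin φ)/(1 + sin φ) = 0.2653.
σ_v = γz + q = 124.2 × 25.0 + 830 = 3935 psf.
σ_h = K_a σ_v = 0.2653 × 3935 = 1044 psf.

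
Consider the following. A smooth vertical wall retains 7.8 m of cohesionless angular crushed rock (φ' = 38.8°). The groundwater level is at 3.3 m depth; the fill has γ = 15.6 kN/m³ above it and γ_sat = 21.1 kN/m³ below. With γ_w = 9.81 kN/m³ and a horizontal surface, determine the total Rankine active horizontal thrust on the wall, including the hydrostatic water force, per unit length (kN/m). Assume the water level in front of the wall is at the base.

198 kN/m

K_a = tan²(45° − φ/2) = 0.2296.
γ' = 21.1 − 9.81 = 11.29 kN/m³. Depth below WT = 4.5 m.
σ'_h at WT = K_a γ d_w = 11.82 kPa; at base = 11.82 + K_a γ' × 4.5 = 23.48 kPa.
P₁ (0–3.3 m) = ½×11.82×3.3 = 19.50. P₂ (3.3–7.8 m) = ½(11.82+23.48)×4.5 = 79.42.
P_w = ½ γ_w h₂² = 0.5×9.81×4.5² = 99.33. Total = 19.50+79.42+99.33 = 198.2 kN/m.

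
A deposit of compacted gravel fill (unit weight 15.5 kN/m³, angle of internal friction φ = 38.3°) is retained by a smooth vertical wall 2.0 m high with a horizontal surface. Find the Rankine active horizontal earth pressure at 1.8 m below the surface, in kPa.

6.55 kPa

K_a = (1 − sin φ)/(1 + sin φ) = 0.2347.
σ_h = K_a γ z = 0.2347 × 15.5 × 1.8 = 6.549 kPa.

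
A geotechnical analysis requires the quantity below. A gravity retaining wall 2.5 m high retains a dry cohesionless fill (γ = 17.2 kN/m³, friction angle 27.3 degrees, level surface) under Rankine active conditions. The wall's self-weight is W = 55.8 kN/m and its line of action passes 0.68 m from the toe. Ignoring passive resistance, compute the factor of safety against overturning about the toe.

2.28

K_a = tan²(45° − 27.3°/2) = 0.3711.
P_a = ½K_aγH² = 0.5×0.3711×17.2×2.5² = 19.95 kN/m, acting at H/3 = 0.8333 m above the base.
Overturning moment M_o = P_a × H/3 = 19.95 × 0.8333 = 16.62.
Resisting moment M_r = W × 0.68 = 55.8 × 0.68 = 37.94.
FS_overturning = M_r/M_o = 37.94/16.62 = 2.283.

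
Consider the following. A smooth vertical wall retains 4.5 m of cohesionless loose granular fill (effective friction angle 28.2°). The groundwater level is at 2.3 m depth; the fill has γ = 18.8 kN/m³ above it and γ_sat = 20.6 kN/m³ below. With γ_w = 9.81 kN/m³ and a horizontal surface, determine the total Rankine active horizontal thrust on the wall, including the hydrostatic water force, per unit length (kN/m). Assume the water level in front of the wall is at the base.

85.0 kN/m

K_a = tan²(45° − φ/2) = 0.3582.
γ' = 20.6 − 9.81 = 10.79 kN/m³. Depth below WT = 2.2 m.
σ'_h at WT = K_a γ d_w = 15.49 kPa; at base = 15.49 + K_a γ' × 2.2 = 23.99 kPa.
P₁ (0–2.3 m) = ½×15.49×2.3 = 17.81. P₂ (2.3–4.5 m) = ½(15.49+23.99)×2.2 = 43.43.
P_w = ½ γ_w h₂² = 0.5×9.81×2.2² = 23.74. Total = 17.81+43.43+23.74 = 84.98 kN/m.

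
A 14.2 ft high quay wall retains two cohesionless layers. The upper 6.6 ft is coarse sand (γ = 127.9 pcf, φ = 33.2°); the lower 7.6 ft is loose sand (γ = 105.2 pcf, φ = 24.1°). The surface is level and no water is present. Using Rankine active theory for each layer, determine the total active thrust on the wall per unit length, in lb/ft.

4790 lb/ft

K_a1 = tan²(45°−33.2°/2) = 0.2924; K_a2 = tan²(45°−24.1°/2) = 0.4201.
Layer 1: σ at base = K_a1 γ₁ h₁ = 246.8 psf; P₁ = ½×246.8×6.6 = 814.4.
Layer 2: σ_v at top = γ₁h₁ = 844.1; σ_h top = K_a2×844.1 = 354.6; σ_h base = K_a2×(844.1+105.2×7.6) = 690.5.
P₂ = ½(354.6+690.5)×7.6 = 3972. Total P_a = 814.4+3972 = 4786 lb/ft.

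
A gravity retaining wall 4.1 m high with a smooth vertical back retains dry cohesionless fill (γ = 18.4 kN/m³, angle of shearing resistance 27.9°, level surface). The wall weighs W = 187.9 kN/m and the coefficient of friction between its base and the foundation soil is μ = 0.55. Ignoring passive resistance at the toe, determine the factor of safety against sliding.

1.84

K_a = tan²(45° − 27.9°/2) = 0.3625.
P_a = ½K_aγH² = 0.5×0.3625×18.4×4.1² = 56.06 kN/m, acting at H/3 = 1.367 m above the base.
FS_sliding = μW / P_a = 0.55×187.9 / 56.06 = 1.844.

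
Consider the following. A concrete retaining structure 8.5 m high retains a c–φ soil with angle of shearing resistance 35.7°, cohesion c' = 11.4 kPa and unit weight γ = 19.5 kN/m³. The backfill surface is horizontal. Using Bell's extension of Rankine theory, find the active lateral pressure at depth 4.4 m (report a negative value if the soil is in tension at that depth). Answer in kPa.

K_a = (1 − sin φ)/(1 + sin φ) = 0.2630.
σ_a = K_a γ z − 2c√K_a = 0.2630×19.5×4.4 − 2×11.4×0.5128 = 10.87 kPa.

10.9 kPa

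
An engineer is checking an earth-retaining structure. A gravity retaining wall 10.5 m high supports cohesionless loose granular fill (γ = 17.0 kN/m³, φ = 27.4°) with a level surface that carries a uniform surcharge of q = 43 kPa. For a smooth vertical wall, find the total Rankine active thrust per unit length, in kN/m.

513 kN/m

K_a = tan²(45° − φ/2) = 0.3697.
Soil triangle: ½ K_a γ H² = 0.5×0.3697×17.0×10.5² = 346.4 kN/m.
Surcharge rectangle: K_a q H = 0.3697×43×10.5 = 166.9 kN/m.
Total = 346.4 + 166.9 = 513.3 kN/m.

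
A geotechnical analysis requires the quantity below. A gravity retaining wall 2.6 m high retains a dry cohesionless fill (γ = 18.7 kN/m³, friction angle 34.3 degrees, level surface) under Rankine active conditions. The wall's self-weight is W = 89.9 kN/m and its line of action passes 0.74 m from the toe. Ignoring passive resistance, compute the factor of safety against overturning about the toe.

K_a = tan²(45° − 34.3°/2) = 0.2792.
P_a = ½K_aγH² = 0.5×0.2792×18.7×2.6² = 17.64 kN/m, acting at H/3 = 0.8667 m above the base.
Overturning moment M_o = P_a × H/3 = 17.64 × 0.8667 = 15.29.
Resisting moment M_r = W × 0.74 = 89.9 × 0.74 = 66.53.
FS_overturning = M_r/M_o = 66.53/15.29 = 4.350.

4.35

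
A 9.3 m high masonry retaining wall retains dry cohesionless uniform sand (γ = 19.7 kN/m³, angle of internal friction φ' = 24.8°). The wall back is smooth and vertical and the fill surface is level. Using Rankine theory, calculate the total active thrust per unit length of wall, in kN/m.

348 kN/m

K_a = tan²(45° − φ/2) = 0.4090.
P_a = ½ K_a γ H² = 0.5 × 0.4090 × 19.7 × 9.3² = 348.4 kN/m.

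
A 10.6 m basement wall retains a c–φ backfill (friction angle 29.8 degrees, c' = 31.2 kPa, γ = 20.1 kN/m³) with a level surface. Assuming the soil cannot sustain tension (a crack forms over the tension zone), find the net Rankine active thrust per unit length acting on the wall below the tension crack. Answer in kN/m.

K_a = 0.3360; √K_a = 0.5797.
Tension-crack depth z_c = 2c/(γ√K_a) = 2×31.2/(20.1×0.5797) = 5.356 m.
σ_a at base = K_a γ H − 2c√K_a = 0.3360×20.1×10.6 − 2×31.2×0.5797 = 35.42 kPa.
P_a = ½ × 35.42 × (H − z_c) = 0.5×35.42×5.244 = 92.89 kN/m.

92.9 kN/m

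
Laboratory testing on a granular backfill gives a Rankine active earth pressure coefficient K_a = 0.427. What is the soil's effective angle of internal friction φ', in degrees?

23.7°

K_a = tan²(45° − φ/2) ⇒ 45° − φ/2 = arctan(√0.427) = 33.16°.
φ = 2(45° − 33.16°) = 23.67°.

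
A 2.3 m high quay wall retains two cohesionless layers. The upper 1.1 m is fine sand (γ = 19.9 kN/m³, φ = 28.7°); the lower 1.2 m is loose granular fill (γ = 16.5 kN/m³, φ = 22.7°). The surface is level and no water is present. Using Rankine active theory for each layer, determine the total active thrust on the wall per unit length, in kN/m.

21.1 kN/m

K_a1 = tan²(45°−28.7°/2) = 0.3511; K_a2 = tan²(45°−22.7°/2) = 0.4431.
Layer 1: σ at base = K_a1 γ₁ h₁ = 7.687 kPa; P₁ = ½×7.687×1.1 = 4.228.
Layer 2: σ_v at top = γ₁h₁ = 21.89; σ_h top = K_a2×21.89 = 9.699; σ_h base = K_a2×(21.89+16.5×1.2) = 18.47.
P₂ = ½(9.699+18.47)×1.2 = 16.90. Total P_a = 4.228+16.90 = 21.13 kN/m.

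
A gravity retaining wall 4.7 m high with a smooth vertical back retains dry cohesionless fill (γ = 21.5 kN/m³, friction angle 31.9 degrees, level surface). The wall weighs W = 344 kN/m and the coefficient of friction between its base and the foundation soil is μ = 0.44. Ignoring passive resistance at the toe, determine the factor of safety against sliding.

2.07

K_a = tan²(45° − 31.9°/2) = 0.3085.
P_a = ½K_aγH² = 0.5×0.3085×21.5×4.7² = 73.26 kN/m, acting at H/3 = 1.567 m above the base.
FS_sliding = μW / P_a = 0.44×344 / 73.26 = 2.066.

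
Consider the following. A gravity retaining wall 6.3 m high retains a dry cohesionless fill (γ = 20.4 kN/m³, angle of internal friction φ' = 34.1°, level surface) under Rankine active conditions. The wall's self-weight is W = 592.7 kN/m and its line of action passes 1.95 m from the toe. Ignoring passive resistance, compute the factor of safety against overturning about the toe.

K_a = tan²(45° − 34.1°/2) = 0.2815.
P_a = ½K_aγH² = 0.5×0.2815×20.4×6.3² = 114.0 kN/m, acting at H/3 = 2.100 m above the base.
Overturning moment M_o = P_a × H/3 = 114.0 × 2.100 = 239.3.
Resisting moment M_r = W × 1.95 = 592.7 × 1.95 = 1156.
FS_overturning = M_r/M_o = 1156/239.3 = 4.829.

4.83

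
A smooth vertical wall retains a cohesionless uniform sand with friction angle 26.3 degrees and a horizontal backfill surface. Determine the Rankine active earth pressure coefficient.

0.386

K_a = tan²(45° − φ/2) = tan²(31.85°) = 0.3859.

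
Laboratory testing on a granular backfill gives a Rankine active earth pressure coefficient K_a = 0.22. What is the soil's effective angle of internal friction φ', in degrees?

K_a = tan²(45° − φ/2) ⇒ 45° − φ/2 = arctan(√0.22) = 25.13°.
φ = 2(45° − 25.13°) = 39.74°.

39.7°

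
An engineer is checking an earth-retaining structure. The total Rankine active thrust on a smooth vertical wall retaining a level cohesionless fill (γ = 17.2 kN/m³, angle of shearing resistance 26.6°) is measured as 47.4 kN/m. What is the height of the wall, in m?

3.80 m

K_a = 0.3814. P_a = ½ K_a γ H² ⇒ H = √(2P_a/(K_a γ)).
H = √(2×47.4/(0.3814×17.2)) = 3.801 m.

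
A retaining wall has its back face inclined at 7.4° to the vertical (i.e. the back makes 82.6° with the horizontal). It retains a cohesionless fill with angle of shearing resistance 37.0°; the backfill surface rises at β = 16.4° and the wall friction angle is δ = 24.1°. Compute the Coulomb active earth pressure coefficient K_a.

K_a = sin²(α+φ) / [sin²α · sin(α−δ) · (1 + √{sin(φ+δ)sin(φ−β) / (sin(α−δ)sin(α+β))})²].
With α = 82.6°, φ = 37.0°, δ = 24.1°, β = 16.4°: K_a = 0.3501.

0.350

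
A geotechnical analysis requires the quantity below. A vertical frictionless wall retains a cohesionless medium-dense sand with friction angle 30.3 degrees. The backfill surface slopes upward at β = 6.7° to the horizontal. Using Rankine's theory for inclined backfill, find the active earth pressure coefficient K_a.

0.336

K_a = cos β · (cos β − √(cos²β − cos²φ)) / (cos β + √(cos²β − cos²φ)).
cos β = 0.9932, cos φ = 0.8634, √(cos²β − cos²φ) = 0.4909.
K_a = 0.9932 × (0.9932 − 0.4909)/(0.9932 + 0.4909) = 0.3362.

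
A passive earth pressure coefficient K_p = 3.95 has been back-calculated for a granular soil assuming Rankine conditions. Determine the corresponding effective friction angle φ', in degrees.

36.6°

K_p = (1+sin φ)/(1−sin φ) ⇒ sin φ = (K_p − 1)/(K_p + 1) = 0.5960.
φ = arcsin(0.5960) = 36.58°.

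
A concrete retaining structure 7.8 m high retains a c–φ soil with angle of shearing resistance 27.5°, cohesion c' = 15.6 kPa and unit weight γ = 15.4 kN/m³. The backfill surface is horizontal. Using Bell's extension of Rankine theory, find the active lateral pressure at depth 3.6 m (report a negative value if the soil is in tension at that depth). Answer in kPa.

K_a = (1 − sin φ)/(1 + sin φ) = 0.3682.
σ_a = K_a γ z − 2c√K_a = 0.3682×15.4×3.6 − 2×15.6×0.6068 = 1.482 kPa.

1.48 kPa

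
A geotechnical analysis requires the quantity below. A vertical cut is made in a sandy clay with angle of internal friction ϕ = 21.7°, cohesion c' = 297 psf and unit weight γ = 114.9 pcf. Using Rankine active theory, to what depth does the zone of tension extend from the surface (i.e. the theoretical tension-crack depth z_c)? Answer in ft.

7.62 ft

K_a = tan²(45° − 21.7°/2) = 0.4601; √K_a = 0.6783.
The active pressure is zero where K_a γ z = 2c√K_a, so z_c = 2c/(γ√K_a) = 2×297/(114.9×0.6783) = 7.621 ft.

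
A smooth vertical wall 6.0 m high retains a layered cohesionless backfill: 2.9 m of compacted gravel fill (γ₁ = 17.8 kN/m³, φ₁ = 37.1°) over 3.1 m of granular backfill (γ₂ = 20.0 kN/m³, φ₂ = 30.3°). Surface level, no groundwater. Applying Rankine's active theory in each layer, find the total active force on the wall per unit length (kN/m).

103 kN/m

K_a1 = tan²(45°−37.1°/2) = 0.2475; K_a2 = tan²(45°−30.3°/2) = 0.3293.
Layer 1: σ at base = K_a1 γ₁ h₁ = 12.78 kPa; P₁ = ½×12.78×2.9 = 18.53.
Layer 2: σ_v at top = γ₁h₁ = 51.62; σ_h top = K_a2×51.62 = 17.00; σ_h base = K_a2×(51.62+20.0×3.1) = 37.42.
P₂ = ½(17.00+37.42)×3.1 = 84.35. Total P_a = 18.53+84.35 = 102.9 kN/m.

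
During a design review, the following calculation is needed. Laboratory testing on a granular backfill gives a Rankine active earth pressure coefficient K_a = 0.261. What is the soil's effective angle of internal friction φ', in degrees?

K_a = tan²(45° − φ/2) ⇒ 45° − φ/2 = arctan(√0.261) = 27.06°.
φ = 2(45° − 27.06°) = 35.88°.

35.9°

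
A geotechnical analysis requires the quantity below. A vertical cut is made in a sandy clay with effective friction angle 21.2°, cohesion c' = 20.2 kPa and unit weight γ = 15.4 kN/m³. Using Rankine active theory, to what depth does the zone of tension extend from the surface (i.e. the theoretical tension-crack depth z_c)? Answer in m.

3.83 m

K_a = tan²(45° − 21.2°/2) = 0.4688; √K_a = 0.6847.
The active pressure is zero where K_a γ z = 2c√K_a, so z_c = 2c/(γ√K_a) = 2×20.2/(15.4×0.6847) = 3.831 m.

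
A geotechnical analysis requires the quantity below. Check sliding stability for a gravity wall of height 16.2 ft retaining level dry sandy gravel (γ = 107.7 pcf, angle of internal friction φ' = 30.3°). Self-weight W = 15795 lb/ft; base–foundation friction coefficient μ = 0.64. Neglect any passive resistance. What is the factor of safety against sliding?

K_a = tan²(45° − 30.3°/2) = 0.3293.
P_a = ½K_aγH² = 0.5×0.3293×107.7×16.2² = 4654 lb/ft, acting at H/3 = 5.400 ft above the base.
FS_sliding = μW / P_a = 0.64×15795 / 4654 = 2.172.

2.17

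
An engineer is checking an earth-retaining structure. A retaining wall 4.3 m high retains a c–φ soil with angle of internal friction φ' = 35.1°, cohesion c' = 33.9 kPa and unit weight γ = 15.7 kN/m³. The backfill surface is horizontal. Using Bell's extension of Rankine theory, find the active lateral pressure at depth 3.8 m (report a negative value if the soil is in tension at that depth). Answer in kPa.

K_a = (1 − sin φ)/(1 + sin φ) = 0.2698.
σ_a = K_a γ z − 2c√K_a = 0.2698×15.7×3.8 − 2×33.9×0.5195 = -19.12 kPa.

-19.1 kPa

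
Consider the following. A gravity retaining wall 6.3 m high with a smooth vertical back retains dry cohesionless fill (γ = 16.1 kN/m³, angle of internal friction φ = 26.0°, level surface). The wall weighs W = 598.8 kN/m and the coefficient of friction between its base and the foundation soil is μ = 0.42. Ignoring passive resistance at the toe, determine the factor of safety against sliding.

K_a = tan²(45° − 26.0°/2) = 0.3905.
P_a = ½K_aγH² = 0.5×0.3905×16.1×6.3² = 124.8 kN/m, acting at H/3 = 2.100 m above the base.
FS_sliding = μW / P_a = 0.42×598.8 / 124.8 = 2.016.

2.02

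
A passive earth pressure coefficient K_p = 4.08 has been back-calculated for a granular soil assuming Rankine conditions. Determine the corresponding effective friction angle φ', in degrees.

K_p = (1+sin φ)/(1−sin φ) ⇒ sin φ = (K_p − 1)/(K_p + 1) = 0.6063.
φ = arcsin(0.6063) = 37.32°.

37.3°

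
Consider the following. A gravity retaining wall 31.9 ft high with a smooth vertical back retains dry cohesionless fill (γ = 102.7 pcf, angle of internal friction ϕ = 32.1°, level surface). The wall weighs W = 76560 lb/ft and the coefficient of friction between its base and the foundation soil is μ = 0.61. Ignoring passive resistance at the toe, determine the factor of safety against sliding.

2.92

K_a = tan²(45° − 32.1°/2) = 0.3060.
P_a = ½K_aγH² = 0.5×0.3060×102.7×31.9² = 15990 lb/ft, acting at H/3 = 10.63 ft above the base.
FS_sliding = μW / P_a = 0.61×76560 / 15990 = 2.921.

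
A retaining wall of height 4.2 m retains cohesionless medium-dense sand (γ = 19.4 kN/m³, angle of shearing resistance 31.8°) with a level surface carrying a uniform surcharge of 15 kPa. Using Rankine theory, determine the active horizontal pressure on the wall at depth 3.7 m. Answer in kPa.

26.9 kPa

K_a = (1 − sin φ)/(1 + sin φ) = 0.3098.
σ_v = γz + q = 19.4 × 3.7 + 15 = 86.78 kPa.
σ_h = K_a σ_v = 0.3098 × 86.78 = 26.88 kPa.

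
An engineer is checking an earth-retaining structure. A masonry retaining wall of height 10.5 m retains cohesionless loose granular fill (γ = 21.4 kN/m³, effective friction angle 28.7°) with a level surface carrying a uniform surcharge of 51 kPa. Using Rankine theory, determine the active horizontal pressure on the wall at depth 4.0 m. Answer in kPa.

48.0 kPa

K_a = (1 − sin φ)/(1 + sin φ) = 0.3511.
σ_v = γz + q = 21.4 × 4.0 + 51 = 136.6 kPa.
σ_h = K_a σ_v = 0.3511 × 136.6 = 47.97 kPa.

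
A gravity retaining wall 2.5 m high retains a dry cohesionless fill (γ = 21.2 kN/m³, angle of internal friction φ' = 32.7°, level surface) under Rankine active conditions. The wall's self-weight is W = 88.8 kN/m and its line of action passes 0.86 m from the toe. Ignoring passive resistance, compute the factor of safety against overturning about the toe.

4.63

K_a = tan²(45° − 32.7°/2) = 0.2985.
P_a = ½K_aγH² = 0.5×0.2985×21.2×2.5² = 19.78 kN/m, acting at H/3 = 0.8333 m above the base.
Overturning moment M_o = P_a × H/3 = 19.78 × 0.8333 = 16.48.
Resisting moment M_r = W × 0.86 = 88.8 × 0.86 = 76.37.
FS_overturning = M_r/M_o = 76.37/16.48 = 4.634.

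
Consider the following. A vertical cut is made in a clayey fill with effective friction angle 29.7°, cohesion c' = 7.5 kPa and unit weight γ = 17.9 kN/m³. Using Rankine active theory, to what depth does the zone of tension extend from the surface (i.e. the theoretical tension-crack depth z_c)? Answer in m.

K_a = tan²(45° − 29.7°/2) = 0.3374; √K_a = 0.5808.
The active pressure is zero where K_a γ z = 2c√K_a, so z_c = 2c/(γ√K_a) = 2×7.5/(17.9×0.5808) = 1.443 m.

1.44 m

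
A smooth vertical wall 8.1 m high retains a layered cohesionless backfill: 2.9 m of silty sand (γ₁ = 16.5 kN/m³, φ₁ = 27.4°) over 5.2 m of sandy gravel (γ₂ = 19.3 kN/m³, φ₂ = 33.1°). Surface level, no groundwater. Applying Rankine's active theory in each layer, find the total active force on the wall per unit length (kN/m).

175 kN/m

K_a1 = tan²(45°−27.4°/2) = 0.3697; K_a2 = tan²(45°−33.1°/2) = 0.2936.
Layer 1: σ at base = K_a1 γ₁ h₁ = 17.69 kPa; P₁ = ½×17.69×2.9 = 25.65.
Layer 2: σ_v at top = γ₁h₁ = 47.85; σ_h top = K_a2×47.85 = 14.05; σ_h base = K_a2×(47.85+19.3×5.2) = 43.51.
P₂ = ½(14.05+43.51)×5.2 = 149.7. Total P_a = 25.65+149.7 = 175.3 kN/m.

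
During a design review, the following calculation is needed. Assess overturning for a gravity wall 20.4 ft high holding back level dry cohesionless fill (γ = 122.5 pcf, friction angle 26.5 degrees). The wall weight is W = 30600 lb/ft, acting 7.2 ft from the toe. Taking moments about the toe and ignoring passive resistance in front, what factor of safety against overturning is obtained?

3.32

K_a = tan²(45° − 26.5°/2) = 0.3829.
P_a = ½K_aγH² = 0.5×0.3829×122.5×20.4² = 9761 lb/ft, acting at H/3 = 6.800 ft above the base.
Overturning moment M_o = P_a × H/3 = 9761 × 6.800 = 66370.
Resisting moment M_r = W × 7.2 = 30600 × 7.2 = 220300.
FS_overturning = M_r/M_o = 220300/66370 = 3.319.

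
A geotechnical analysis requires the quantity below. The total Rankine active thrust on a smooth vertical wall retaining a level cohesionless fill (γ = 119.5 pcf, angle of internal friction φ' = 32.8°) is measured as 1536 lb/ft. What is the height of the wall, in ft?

K_a = 0.2973. P_a = ½ K_a γ H² ⇒ H = √(2P_a/(K_a γ)).
H = √(2×1536/(0.2973×119.5)) = 9.299 ft.

9.30 ft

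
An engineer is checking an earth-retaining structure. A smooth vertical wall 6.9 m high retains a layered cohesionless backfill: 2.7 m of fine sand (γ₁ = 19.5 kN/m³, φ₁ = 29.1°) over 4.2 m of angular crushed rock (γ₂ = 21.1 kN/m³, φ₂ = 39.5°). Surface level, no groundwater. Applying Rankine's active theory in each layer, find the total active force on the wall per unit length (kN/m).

115 kN/m

K_a1 = tan²(45°−29.1°/2) = 0.3456; K_a2 = tan²(45°−39.5°/2) = 0.2224.
Layer 1: σ at base = K_a1 γ₁ h₁ = 18.20 kPa; P₁ = ½×18.20×2.7 = 24.56.
Layer 2: σ_v at top = γ₁h₁ = 52.65; σ_h top = K_a2×52.65 = 11.71; σ_h base = K_a2×(52.65+21.1×4.2) = 31.42.
P₂ = ½(11.71+31.42)×4.2 = 90.58. Total P_a = 24.56+90.58 = 115.1 kN/m.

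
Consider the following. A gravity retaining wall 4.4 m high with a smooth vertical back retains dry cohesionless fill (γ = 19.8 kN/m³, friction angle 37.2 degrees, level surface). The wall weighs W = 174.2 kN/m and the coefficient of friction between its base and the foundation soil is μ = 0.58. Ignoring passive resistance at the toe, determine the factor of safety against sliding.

K_a = tan²(45° − 37.2°/2) = 0.2464.
P_a = ½K_aγH² = 0.5×0.2464×19.8×4.4² = 47.23 kN/m, acting at H/3 = 1.467 m above the base.
FS_sliding = μW / P_a = 0.58×174.2 / 47.23 = 2.139.

2.14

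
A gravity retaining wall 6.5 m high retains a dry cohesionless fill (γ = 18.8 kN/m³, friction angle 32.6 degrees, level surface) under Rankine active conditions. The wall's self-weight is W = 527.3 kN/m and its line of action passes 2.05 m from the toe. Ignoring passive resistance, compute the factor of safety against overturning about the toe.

K_a = tan²(45° − 32.6°/2) = 0.2997.
P_a = ½K_aγH² = 0.5×0.2997×18.8×6.5² = 119.0 kN/m, acting at H/3 = 2.167 m above the base.
Overturning moment M_o = P_a × H/3 = 119.0 × 2.167 = 257.9.
Resisting moment M_r = W × 2.05 = 527.3 × 2.05 = 1081.
FS_overturning = M_r/M_o = 1081/257.9 = 4.191.

4.19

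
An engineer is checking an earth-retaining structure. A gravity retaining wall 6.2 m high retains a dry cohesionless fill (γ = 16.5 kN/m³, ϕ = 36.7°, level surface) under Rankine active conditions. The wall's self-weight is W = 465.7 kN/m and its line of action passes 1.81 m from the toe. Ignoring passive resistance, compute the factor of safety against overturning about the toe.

K_a = tan²(45° − 36.7°/2) = 0.2519.
P_a = ½K_aγH² = 0.5×0.2519×16.5×6.2² = 79.87 kN/m, acting at H/3 = 2.067 m above the base.
Overturning moment M_o = P_a × H/3 = 79.87 × 2.067 = 165.1.
Resisting moment M_r = W × 1.81 = 465.7 × 1.81 = 842.9.
FS_overturning = M_r/M_o = 842.9/165.1 = 5.106.

5.11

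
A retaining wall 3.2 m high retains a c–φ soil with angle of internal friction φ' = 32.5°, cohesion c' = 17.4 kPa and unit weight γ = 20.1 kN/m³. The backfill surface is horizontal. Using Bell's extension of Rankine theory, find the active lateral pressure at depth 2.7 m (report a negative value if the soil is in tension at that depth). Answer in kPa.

K_a = (1 − sin φ)/(1 + sin φ) = 0.3010.
σ_a = K_a γ z − 2c√K_a = 0.3010×20.1×2.7 − 2×17.4×0.5486 = -2.758 kPa.

-2.76 kPa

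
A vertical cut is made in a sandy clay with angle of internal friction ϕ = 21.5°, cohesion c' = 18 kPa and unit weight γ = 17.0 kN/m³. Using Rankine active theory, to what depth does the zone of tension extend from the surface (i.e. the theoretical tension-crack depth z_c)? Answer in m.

3.11 m

K_a = tan²(45° − 21.5°/2) = 0.4636; √K_a = 0.6809.
The active pressure is zero where K_a γ z = 2c√K_a, so z_c = 2c/(γ√K_a) = 2×18/(17.0×0.6809) = 3.110 m.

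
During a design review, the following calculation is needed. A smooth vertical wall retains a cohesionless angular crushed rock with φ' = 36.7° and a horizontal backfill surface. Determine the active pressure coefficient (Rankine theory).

0.252

K_a = (1 − sin φ)/(1 + sin φ) = (1 − sin 36.7°)/(1 + sin 36.7°) = 0.2519.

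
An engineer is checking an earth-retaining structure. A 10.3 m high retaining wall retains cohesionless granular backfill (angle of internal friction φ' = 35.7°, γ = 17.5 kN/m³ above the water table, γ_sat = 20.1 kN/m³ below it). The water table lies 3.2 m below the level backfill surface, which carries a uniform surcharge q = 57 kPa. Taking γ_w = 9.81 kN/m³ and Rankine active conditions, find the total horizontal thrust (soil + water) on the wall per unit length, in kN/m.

598 kN/m

K_a = tan²(45° − φ/2) = 0.2630.
γ' = 20.1 − 9.81 = 10.29 kN/m³. h₂ = H − d_w = 7.1 m.
σ'_h: at surface K_a·q = 14.99; at WT K_a(q+γd_w) = 29.72; at base K_a(q+γd_w+γ'h₂) = 48.93 kPa.
P₁ = ½(14.99+29.72)×3.2 = 71.53; P₂ = ½(29.72+48.93)×7.1 = 279.2; P_w = ½γ_w h₂² = 247.3.
Total = 71.53+279.2+247.3 = 598.0 kN/m.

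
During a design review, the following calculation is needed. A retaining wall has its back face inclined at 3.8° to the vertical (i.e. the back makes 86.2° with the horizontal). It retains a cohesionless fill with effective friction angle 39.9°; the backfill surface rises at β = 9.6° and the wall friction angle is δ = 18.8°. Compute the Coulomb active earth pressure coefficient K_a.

0.250

K_a = sin²(α+φ) / [sin²α · sin(α−δ) · (1 + √{sin(φ+δ)sin(φ−β) / (sin(α−δ)sin(α+β))})²].
With α = 86.2°, φ = 39.9°, δ = 18.8°, β = 9.6°: K_a = 0.2501.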